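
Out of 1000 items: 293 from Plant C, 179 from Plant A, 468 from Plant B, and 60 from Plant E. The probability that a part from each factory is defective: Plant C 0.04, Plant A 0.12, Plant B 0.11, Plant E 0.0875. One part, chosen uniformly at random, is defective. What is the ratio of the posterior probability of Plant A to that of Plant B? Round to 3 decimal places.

0.417

By Bayes' rule, posterior ∝ prior × likelihood:
  Plant C: 0.293 × 0.04 = 0.01172
  Plant A: 0.179 × 0.12 = 0.02148
  Plant B: 0.468 × 0.11 = 0.05148
  Plant E: 0.06 × 0.0875 = 0.00525
Normalizing constant = 0.08993.
The ratio is 0.02148 / 0.05148 (the normalizer cancels) = 0.417.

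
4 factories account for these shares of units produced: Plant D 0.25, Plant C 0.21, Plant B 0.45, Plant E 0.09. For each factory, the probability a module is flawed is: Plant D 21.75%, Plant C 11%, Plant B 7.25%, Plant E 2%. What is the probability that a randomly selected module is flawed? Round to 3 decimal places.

Compute prior × likelihood for every hypothesis:
  Plant D: 0.25 × 0.2175 = 0.054375
  Plant C: 0.21 × 0.11 = 0.0231
  Plant B: 0.45 × 0.0725 = 0.032625
  Plant E: 0.09 × 0.02 = 0.0018
P(flawed) = 0.054375 + 0.0231 + 0.032625 + 0.0018 = 0.1119 → 0.112.

0.112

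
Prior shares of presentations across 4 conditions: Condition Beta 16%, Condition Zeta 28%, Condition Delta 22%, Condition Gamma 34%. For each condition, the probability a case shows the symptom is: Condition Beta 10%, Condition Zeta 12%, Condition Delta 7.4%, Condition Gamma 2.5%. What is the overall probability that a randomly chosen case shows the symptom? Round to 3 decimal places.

0.074

Compute prior × likelihood for every hypothesis:
  Condition Beta: 0.16 × 0.1 = 0.016
  Condition Zeta: 0.28 × 0.12 = 0.0336
  Condition Delta: 0.22 × 0.074 = 0.01628
  Condition Gamma: 0.34 × 0.025 = 0.0085
P(symptomatic) = 0.016 + 0.0336 + 0.01628 + 0.0085 = 0.07438 → 0.074.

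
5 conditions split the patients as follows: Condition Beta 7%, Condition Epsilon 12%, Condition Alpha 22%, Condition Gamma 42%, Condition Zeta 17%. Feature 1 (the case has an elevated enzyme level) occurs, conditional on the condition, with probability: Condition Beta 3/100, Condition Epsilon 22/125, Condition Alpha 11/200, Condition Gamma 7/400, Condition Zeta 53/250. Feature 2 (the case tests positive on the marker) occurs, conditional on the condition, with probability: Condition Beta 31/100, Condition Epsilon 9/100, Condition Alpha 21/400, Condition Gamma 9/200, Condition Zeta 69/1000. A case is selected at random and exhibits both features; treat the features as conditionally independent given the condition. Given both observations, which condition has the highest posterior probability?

Condition Zeta

By Bayes' rule, posterior ∝ prior × likelihood:
  Condition Beta: 0.07 × 0.03 × 0.31 = 0.000651
  Condition Epsilon: 0.12 × 0.176 × 0.09 = 0.0019008
  Condition Alpha: 0.22 × 0.055 × 0.0525 = 0.00063525
  Condition Gamma: 0.42 × 0.0175 × 0.045 = 0.00033075
  Condition Zeta: 0.17 × 0.212 × 0.069 = 0.00248676
Total = 0.00600456.
Largest term belongs to Condition Zeta, so Condition Zeta is most probable.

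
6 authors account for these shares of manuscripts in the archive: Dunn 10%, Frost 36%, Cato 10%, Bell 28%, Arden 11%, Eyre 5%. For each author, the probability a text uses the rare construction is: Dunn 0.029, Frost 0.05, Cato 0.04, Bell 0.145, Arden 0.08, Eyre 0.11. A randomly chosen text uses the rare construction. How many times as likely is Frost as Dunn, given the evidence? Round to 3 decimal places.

Prior × likelihood for each hypothesis:
  Dunn: 0.1 × 0.029 = 0.0029
  Frost: 0.36 × 0.05 = 0.018
  Cato: 0.1 × 0.04 = 0.004
  Bell: 0.28 × 0.145 = 0.0406
  Arden: 0.11 × 0.08 = 0.0088
  Eyre: 0.05 × 0.11 = 0.0055
Total = 0.0798.
The ratio is 0.018 / 0.0029 (the normalizer cancels) = 6.207.

6.207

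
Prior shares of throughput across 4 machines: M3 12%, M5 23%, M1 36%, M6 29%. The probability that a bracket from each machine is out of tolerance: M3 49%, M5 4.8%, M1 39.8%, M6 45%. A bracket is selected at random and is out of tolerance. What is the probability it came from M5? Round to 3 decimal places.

0.032

Prior × likelihood for each hypothesis:
  M3: 0.12 × 0.49 = 0.0588
  M5: 0.23 × 0.048 = 0.01104
  M1: 0.36 × 0.398 = 0.14328
  M6: 0.29 × 0.45 = 0.1305
Normalizing constant = 0.34362.
P(M5 | evidence) = 0.01104 / 0.34362 ≈ 0.032.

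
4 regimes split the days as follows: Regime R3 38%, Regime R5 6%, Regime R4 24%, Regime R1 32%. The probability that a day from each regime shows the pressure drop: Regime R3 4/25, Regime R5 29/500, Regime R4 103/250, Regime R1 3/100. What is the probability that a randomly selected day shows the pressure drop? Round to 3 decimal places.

0.173

Prior × likelihood for each hypothesis:
  Regime R3: 0.38 × 0.16 = 0.0608
  Regime R5: 0.06 × 0.058 = 0.00348
  Regime R4: 0.24 × 0.412 = 0.09888
  Regime R1: 0.32 × 0.03 = 0.0096
P(drop) = 0.0608 + 0.00348 + 0.09888 + 0.0096 = 0.17276 → 0.173.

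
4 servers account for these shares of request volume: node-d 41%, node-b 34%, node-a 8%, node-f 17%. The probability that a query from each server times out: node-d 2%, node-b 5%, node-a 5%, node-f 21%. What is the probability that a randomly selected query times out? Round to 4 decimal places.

Compute prior × likelihood for every hypothesis:
  node-d: 0.41 × 0.02 = 0.0082
  node-b: 0.34 × 0.05 = 0.017
  node-a: 0.08 × 0.05 = 0.004
  node-f: 0.17 × 0.21 = 0.0357
P(timeout) = 0.0082 + 0.017 + 0.004 + 0.0357 = 0.0649 → 0.0649.

0.0649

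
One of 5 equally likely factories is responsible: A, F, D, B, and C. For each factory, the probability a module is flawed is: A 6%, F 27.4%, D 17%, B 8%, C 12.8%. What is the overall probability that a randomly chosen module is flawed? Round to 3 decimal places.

0.142

Since the prior is uniform, the posterior is proportional to the likelihood:
  A: 0.06
  F: 0.274
  D: 0.17
  B: 0.08
  C: 0.128
P(flawed) = (1/5) × (0.06 + 0.274 + 0.17 + 0.08 + 0.128) = 0.712/5 ≈ 0.142.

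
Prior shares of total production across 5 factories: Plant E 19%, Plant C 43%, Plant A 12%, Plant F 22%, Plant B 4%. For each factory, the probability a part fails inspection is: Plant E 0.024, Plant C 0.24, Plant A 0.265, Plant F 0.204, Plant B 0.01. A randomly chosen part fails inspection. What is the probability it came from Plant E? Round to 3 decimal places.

By Bayes' rule, posterior ∝ prior × likelihood:
  Plant E: 0.19 × 0.024 = 0.00456
  Plant C: 0.43 × 0.24 = 0.1032
  Plant A: 0.12 × 0.265 = 0.0318
  Plant F: 0.22 × 0.204 = 0.04488
  Plant B: 0.04 × 0.01 = 0.0004
Normalizing constant = 0.18484.
P(Plant E | evidence) = 0.00456 / 0.18484 ≈ 0.025.

0.025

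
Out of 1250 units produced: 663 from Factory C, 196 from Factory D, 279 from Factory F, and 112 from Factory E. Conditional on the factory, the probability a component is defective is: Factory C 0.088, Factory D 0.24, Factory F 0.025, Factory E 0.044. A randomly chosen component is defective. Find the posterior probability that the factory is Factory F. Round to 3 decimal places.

0.059

Unnormalized posteriors (prior × likelihood):
  Factory C: 0.5304 × 0.088 = 0.0466752
  Factory D: 0.1568 × 0.24 = 0.037632
  Factory F: 0.2232 × 0.025 = 0.00558
  Factory E: 0.0896 × 0.044 = 0.0039424
Sum = 0.0938296.
P(Factory F | evidence) = 0.00558 / 0.0938296 ≈ 0.059.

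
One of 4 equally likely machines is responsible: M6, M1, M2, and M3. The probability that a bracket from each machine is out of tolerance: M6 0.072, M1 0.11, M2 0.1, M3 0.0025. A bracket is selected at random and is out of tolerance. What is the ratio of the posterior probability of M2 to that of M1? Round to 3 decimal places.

Since the prior is uniform, the posterior is proportional to the likelihood:
  M6: 0.072
  M1: 0.11
  M2: 0.1
  M3: 0.0025
Total = 0.2845.
The ratio is 0.1 / 0.11 (the normalizer cancels) = 0.909.

0.909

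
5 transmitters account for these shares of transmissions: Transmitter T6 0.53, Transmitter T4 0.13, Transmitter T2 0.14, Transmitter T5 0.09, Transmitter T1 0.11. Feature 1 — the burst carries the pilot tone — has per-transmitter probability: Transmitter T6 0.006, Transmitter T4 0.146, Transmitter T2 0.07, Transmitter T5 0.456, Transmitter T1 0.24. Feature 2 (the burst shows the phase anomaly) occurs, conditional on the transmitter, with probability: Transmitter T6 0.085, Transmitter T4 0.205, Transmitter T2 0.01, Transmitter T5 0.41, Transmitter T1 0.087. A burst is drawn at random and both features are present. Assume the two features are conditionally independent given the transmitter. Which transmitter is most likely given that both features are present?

By Bayes' rule, posterior ∝ prior × likelihood:
  Transmitter T6: 0.53 × 0.006 × 0.085 = 0.0002703
  Transmitter T4: 0.13 × 0.146 × 0.205 = 0.0038909
  Transmitter T2: 0.14 × 0.07 × 0.01 = 0.000098
  Transmitter T5: 0.09 × 0.456 × 0.41 = 0.0168264
  Transmitter T1: 0.11 × 0.24 × 0.087 = 0.0022968
Sum = 0.0233824.
Largest term belongs to Transmitter T5, so Transmitter T5 is most probable.

Transmitter T5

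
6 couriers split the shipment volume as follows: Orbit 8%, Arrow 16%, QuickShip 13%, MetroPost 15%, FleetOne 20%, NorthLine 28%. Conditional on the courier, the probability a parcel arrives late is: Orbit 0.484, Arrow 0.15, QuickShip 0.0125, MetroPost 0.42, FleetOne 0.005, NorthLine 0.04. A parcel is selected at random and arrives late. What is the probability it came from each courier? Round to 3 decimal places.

Orbit 0.277, Arrow 0.172, QuickShip 0.012, MetroPost 0.451, FleetOne 0.007, NorthLine 0.080

By Bayes' rule, posterior ∝ prior × likelihood:
  Orbit: 0.08 × 0.484 = 0.03872
  Arrow: 0.16 × 0.15 = 0.024
  QuickShip: 0.13 × 0.0125 = 0.001625
  MetroPost: 0.15 × 0.42 = 0.063
  FleetOne: 0.2 × 0.005 = 0.001
  NorthLine: 0.28 × 0.04 = 0.0112
Total = 0.139545.
P(Orbit | late) = 0.03872/0.139545 ≈ 0.277
P(Arrow | late) = 0.024/0.139545 ≈ 0.172
P(QuickShip | late) = 0.001625/0.139545 ≈ 0.012
P(MetroPost | late) = 0.063/0.139545 ≈ 0.451
P(FleetOne | late) = 0.001/0.139545 ≈ 0.007
P(NorthLine | late) = 0.0112/0.139545 ≈ 0.080
(Check: 0.277+0.172+0.012+0.451+0.007+0.080 = 0.999.)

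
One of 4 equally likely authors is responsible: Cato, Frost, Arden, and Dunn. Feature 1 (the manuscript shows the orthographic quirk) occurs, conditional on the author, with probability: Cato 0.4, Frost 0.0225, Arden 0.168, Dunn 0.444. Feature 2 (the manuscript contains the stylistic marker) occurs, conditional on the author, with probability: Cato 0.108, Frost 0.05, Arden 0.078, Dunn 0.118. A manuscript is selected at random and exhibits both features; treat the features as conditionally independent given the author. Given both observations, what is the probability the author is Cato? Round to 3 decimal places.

0.393

With a uniform prior (1/4 each), posterior ∝ likelihood:
  Cato: 0.4 × 0.108 = 0.0432
  Frost: 0.0225 × 0.05 = 0.001125
  Arden: 0.168 × 0.078 = 0.013104
  Dunn: 0.444 × 0.118 = 0.052392
Normalizing constant = 0.109821.
P(Cato | evidence) = 0.0432 / 0.109821 ≈ 0.393.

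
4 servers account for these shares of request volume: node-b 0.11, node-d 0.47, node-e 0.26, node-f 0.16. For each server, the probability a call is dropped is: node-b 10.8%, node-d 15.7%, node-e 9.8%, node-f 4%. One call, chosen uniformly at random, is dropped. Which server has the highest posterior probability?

By Bayes' rule, posterior ∝ prior × likelihood:
  node-b: 0.11 × 0.108 = 0.01188
  node-d: 0.47 × 0.157 = 0.07379
  node-e: 0.26 × 0.098 = 0.02548
  node-f: 0.16 × 0.04 = 0.0064
Total = 0.11755.
Largest term belongs to node-d, so node-d is most probable.

node-d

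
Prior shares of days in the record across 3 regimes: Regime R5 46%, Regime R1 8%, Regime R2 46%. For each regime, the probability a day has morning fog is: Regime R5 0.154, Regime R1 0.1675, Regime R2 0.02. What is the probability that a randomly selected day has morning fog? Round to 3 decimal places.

Unnormalized posteriors (prior × likelihood):
  Regime R5: 0.46 × 0.154 = 0.07084
  Regime R1: 0.08 × 0.1675 = 0.0134
  Regime R2: 0.46 × 0.02 = 0.0092
P(fog) = 0.07084 + 0.0134 + 0.0092 = 0.09344 → 0.093.

0.093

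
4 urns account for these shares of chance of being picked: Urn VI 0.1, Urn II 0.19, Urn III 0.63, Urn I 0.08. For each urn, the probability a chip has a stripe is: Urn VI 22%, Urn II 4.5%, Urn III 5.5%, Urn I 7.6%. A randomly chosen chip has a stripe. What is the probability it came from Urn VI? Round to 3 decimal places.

0.309

Unnormalized posteriors (prior × likelihood):
  Urn VI: 0.1 × 0.22 = 0.022
  Urn II: 0.19 × 0.045 = 0.00855
  Urn III: 0.63 × 0.055 = 0.03465
  Urn I: 0.08 × 0.076 = 0.00608
Total = 0.07128.
P(Urn VI | evidence) = 0.022 / 0.07128 ≈ 0.309.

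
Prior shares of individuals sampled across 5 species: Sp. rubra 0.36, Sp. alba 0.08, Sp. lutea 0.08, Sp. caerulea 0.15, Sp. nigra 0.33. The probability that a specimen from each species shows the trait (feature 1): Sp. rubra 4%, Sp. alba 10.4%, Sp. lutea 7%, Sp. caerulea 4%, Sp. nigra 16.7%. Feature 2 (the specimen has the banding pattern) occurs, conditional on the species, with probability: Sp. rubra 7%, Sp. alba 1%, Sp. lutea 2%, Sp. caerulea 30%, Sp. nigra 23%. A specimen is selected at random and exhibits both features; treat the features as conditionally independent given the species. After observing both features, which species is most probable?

Unnormalized posteriors (prior × likelihood):
  Sp. rubra: 0.36 × 0.04 × 0.07 = 0.001008
  Sp. alba: 0.08 × 0.104 × 0.01 = 0.0000832
  Sp. lutea: 0.08 × 0.07 × 0.02 = 0.000112
  Sp. caerulea: 0.15 × 0.04 × 0.3 = 0.0018
  Sp. nigra: 0.33 × 0.167 × 0.23 = 0.0126753
Normalizing constant = 0.0156785.
Largest term belongs to Sp. nigra, so Sp. nigra is most probable.

Sp. nigra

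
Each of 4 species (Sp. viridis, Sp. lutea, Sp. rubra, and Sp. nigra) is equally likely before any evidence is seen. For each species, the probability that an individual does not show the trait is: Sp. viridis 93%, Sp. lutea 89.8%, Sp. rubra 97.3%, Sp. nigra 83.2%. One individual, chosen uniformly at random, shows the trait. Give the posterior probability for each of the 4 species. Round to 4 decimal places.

Sp. viridis 0.1907, Sp. lutea 0.2779, Sp. rubra 0.0736, Sp. nigra 0.4578

Taking complements, P(trait | each) = Sp. viridis 0.07, Sp. lutea 0.102, Sp. rubra 0.027, Sp. nigra 0.168.
With a uniform prior (1/4 each), posterior ∝ likelihood:
  Sp. viridis: 0.07
  Sp. lutea: 0.102
  Sp. rubra: 0.027
  Sp. nigra: 0.168
Total = 0.367.
P(Sp. viridis | trait) = 0.07/0.367 ≈ 0.1907
P(Sp. lutea | trait) = 0.102/0.367 ≈ 0.2779
P(Sp. rubra | trait) = 0.027/0.367 ≈ 0.0736
P(Sp. nigra | trait) = 0.168/0.367 ≈ 0.4578
(Check: 0.1907+0.2779+0.0736+0.4578 = 1.0000.)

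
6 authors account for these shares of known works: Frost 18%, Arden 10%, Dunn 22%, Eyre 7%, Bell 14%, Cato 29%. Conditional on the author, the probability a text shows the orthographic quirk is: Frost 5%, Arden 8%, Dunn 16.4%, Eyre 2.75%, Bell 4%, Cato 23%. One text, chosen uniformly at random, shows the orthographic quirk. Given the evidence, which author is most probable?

Cato

Prior × likelihood for each hypothesis:
  Frost: 0.18 × 0.05 = 0.009
  Arden: 0.1 × 0.08 = 0.008
  Dunn: 0.22 × 0.164 = 0.03608
  Eyre: 0.07 × 0.0275 = 0.001925
  Bell: 0.14 × 0.04 = 0.0056
  Cato: 0.29 × 0.23 = 0.0667
Sum = 0.127305.
Largest term belongs to Cato, so Cato is most probable.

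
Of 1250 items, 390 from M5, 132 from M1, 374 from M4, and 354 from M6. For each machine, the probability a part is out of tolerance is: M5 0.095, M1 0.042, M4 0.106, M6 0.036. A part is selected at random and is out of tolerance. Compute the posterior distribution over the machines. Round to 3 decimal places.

M5 0.390, M1 0.058, M4 0.417, M6 0.134

By Bayes' rule, posterior ∝ prior × likelihood:
  M5: 0.312 × 0.095 = 0.02964
  M1: 0.1056 × 0.042 = 0.0044352
  M4: 0.2992 × 0.106 = 0.0317152
  M6: 0.2832 × 0.036 = 0.0101952
Total = 0.0759856.
P(M5 | oversize) = 0.02964/0.0759856 ≈ 0.390
P(M1 | oversize) = 0.0044352/0.0759856 ≈ 0.058
P(M4 | oversize) = 0.0317152/0.0759856 ≈ 0.417
P(M6 | oversize) = 0.0101952/0.0759856 ≈ 0.134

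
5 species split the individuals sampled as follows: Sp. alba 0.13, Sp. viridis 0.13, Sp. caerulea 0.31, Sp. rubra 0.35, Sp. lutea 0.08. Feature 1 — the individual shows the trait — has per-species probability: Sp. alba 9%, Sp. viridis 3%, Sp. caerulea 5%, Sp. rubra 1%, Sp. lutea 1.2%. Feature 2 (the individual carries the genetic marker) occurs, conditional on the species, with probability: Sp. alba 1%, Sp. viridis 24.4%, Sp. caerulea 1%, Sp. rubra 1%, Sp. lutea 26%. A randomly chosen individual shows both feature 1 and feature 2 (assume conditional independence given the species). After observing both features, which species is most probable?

Compute prior × likelihood for every hypothesis:
  Sp. alba: 0.13 × 0.09 × 0.01 = 0.000117
  Sp. viridis: 0.13 × 0.03 × 0.244 = 0.0009516
  Sp. caerulea: 0.31 × 0.05 × 0.01 = 0.000155
  Sp. rubra: 0.35 × 0.01 × 0.01 = 0.000035
  Sp. lutea: 0.08 × 0.012 × 0.26 = 0.0002496
Normalizing constant = 0.0015082.
Largest term belongs to Sp. viridis, so Sp. viridis is most probable.

Sp. viridis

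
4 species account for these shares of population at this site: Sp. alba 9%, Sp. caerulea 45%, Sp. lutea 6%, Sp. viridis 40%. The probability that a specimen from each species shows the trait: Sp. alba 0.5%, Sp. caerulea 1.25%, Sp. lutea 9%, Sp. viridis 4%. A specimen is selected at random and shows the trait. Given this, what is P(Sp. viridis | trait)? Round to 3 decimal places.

0.582

Compute prior × likelihood for every hypothesis:
  Sp. alba: 0.09 × 0.005 = 0.00045
  Sp. caerulea: 0.45 × 0.0125 = 0.005625
  Sp. lutea: 0.06 × 0.09 = 0.0054
  Sp. viridis: 0.4 × 0.04 = 0.016
Total = 0.027475.
P(Sp. viridis | evidence) = 0.016 / 0.027475 ≈ 0.582.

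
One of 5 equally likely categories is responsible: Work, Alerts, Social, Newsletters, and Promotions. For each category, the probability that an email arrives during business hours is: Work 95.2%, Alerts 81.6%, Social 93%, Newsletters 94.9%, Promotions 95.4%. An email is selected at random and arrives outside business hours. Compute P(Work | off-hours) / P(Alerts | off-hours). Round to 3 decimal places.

0.261

Taking complements, P(off-hours | each) = Work 0.048, Alerts 0.184, Social 0.07, Newsletters 0.051, Promotions 0.046.
With a uniform prior (1/5 each), posterior ∝ likelihood:
  Work: 0.048
  Alerts: 0.184
  Social: 0.07
  Newsletters: 0.051
  Promotions: 0.046
Normalizing constant = 0.399.
The ratio is 0.048 / 0.184 (the normalizer cancels) = 0.261.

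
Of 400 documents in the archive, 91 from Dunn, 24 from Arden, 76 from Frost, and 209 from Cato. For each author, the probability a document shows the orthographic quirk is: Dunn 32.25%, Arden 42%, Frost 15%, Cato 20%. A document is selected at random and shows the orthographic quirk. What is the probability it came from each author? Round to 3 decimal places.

Dunn 0.317, Arden 0.109, Frost 0.123, Cato 0.451

By Bayes' rule, posterior ∝ prior × likelihood:
  Dunn: 0.2275 × 0.3225 = 0.07336875
  Arden: 0.06 × 0.42 = 0.0252
  Frost: 0.19 × 0.15 = 0.0285
  Cato: 0.5225 × 0.2 = 0.1045
Total = 0.23156875.
P(Dunn | quirk) = 0.07336875/0.23156875 ≈ 0.317
P(Arden | quirk) = 0.0252/0.23156875 ≈ 0.109
P(Frost | quirk) = 0.0285/0.23156875 ≈ 0.123
P(Cato | quirk) = 0.1045/0.23156875 ≈ 0.451
(Check: 0.317+0.109+0.123+0.451 = 1.000.)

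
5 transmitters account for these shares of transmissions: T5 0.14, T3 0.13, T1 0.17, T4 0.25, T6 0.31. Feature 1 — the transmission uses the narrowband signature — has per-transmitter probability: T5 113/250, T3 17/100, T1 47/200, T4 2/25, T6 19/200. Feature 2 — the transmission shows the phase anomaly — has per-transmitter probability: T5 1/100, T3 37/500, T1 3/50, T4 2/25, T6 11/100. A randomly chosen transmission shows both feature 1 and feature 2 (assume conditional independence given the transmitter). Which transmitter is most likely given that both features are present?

Prior × likelihood for each hypothesis:
  T5: 0.14 × 0.452 × 0.01 = 0.0006328
  T3: 0.13 × 0.17 × 0.074 = 0.0016354
  T1: 0.17 × 0.235 × 0.06 = 0.002397
  T4: 0.25 × 0.08 × 0.08 = 0.0016
  T6: 0.31 × 0.095 × 0.11 = 0.0032395
Total = 0.0095047.
Largest term belongs to T6, so T6 is most probable.

T6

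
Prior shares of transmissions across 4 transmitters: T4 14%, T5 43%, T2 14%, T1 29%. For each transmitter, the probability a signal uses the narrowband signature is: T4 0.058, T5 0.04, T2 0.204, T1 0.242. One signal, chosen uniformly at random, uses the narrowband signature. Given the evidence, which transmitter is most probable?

Unnormalized posteriors (prior × likelihood):
  T4: 0.14 × 0.058 = 0.00812
  T5: 0.43 × 0.04 = 0.0172
  T2: 0.14 × 0.204 = 0.02856
  T1: 0.29 × 0.242 = 0.07018
Total = 0.12406.
Largest term belongs to T1, so T1 is most probable.

T1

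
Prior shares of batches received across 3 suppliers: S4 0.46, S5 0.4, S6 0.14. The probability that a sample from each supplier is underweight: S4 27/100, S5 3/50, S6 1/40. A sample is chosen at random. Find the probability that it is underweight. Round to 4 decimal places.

0.1517

Unnormalized posteriors (prior × likelihood):
  S4: 0.46 × 0.27 = 0.1242
  S5: 0.4 × 0.06 = 0.024
  S6: 0.14 × 0.025 = 0.0035
P(underweight) = 0.1242 + 0.024 + 0.0035 = 0.1517 → 0.1517.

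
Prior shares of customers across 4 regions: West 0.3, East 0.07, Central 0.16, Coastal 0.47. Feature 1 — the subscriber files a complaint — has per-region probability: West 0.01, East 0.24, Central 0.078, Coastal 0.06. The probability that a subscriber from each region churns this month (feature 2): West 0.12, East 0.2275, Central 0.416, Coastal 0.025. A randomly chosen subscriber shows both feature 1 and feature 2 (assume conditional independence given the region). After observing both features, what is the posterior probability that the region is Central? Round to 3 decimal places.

0.515

Prior × likelihood for each hypothesis:
  West: 0.3 × 0.01 × 0.12 = 0.00036
  East: 0.07 × 0.24 × 0.2275 = 0.003822
  Central: 0.16 × 0.078 × 0.416 = 0.00519168
  Coastal: 0.47 × 0.06 × 0.025 = 0.000705
Normalizing constant = 0.01007868.
P(Central | evidence) = 0.00519168 / 0.01007868 ≈ 0.515.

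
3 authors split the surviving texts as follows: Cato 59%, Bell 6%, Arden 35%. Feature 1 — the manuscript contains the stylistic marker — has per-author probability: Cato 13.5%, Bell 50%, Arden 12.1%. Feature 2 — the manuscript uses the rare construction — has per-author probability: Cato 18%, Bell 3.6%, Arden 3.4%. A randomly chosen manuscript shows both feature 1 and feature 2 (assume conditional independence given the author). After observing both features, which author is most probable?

Cato

Prior × likelihood for each hypothesis:
  Cato: 0.59 × 0.135 × 0.18 = 0.014337
  Bell: 0.06 × 0.5 × 0.036 = 0.00108
  Arden: 0.35 × 0.121 × 0.034 = 0.0014399
Total = 0.0168569.
Largest term belongs to Cato, so Cato is most probable.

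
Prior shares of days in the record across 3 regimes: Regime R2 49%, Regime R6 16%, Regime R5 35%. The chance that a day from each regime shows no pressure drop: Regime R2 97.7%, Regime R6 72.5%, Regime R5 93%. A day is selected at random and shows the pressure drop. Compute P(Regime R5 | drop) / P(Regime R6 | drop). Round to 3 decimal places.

0.557

Taking complements, P(drop | each) = Regime R2 0.023, Regime R6 0.275, Regime R5 0.07.
By Bayes' rule, posterior ∝ prior × likelihood:
  Regime R2: 0.49 × 0.023 = 0.01127
  Regime R6: 0.16 × 0.275 = 0.044
  Regime R5: 0.35 × 0.07 = 0.0245
Normalizing constant = 0.07977.
The ratio is 0.0245 / 0.044 (the normalizer cancels) = 0.557.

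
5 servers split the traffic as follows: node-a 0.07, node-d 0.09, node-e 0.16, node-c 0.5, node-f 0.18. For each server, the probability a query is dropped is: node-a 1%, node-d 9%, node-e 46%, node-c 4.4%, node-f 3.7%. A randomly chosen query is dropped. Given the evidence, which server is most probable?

node-e

Compute prior × likelihood for every hypothesis:
  node-a: 0.07 × 0.01 = 0.0007
  node-d: 0.09 × 0.09 = 0.0081
  node-e: 0.16 × 0.46 = 0.0736
  node-c: 0.5 × 0.044 = 0.022
  node-f: 0.18 × 0.037 = 0.00666
Normalizing constant = 0.11106.
Largest term belongs to node-e, so node-e is most probable.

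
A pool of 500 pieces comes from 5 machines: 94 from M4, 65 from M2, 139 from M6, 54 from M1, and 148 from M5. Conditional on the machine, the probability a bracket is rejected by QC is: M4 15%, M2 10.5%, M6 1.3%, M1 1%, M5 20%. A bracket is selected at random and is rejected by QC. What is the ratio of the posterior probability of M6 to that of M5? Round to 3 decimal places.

Unnormalized posteriors (prior × likelihood):
  M4: 0.188 × 0.15 = 0.0282
  M2: 0.13 × 0.105 = 0.01365
  M6: 0.278 × 0.013 = 0.003614
  M1: 0.108 × 0.01 = 0.00108
  M5: 0.296 × 0.2 = 0.0592
Sum = 0.105744.
The ratio is 0.003614 / 0.0592 (the normalizer cancels) = 0.061.

0.061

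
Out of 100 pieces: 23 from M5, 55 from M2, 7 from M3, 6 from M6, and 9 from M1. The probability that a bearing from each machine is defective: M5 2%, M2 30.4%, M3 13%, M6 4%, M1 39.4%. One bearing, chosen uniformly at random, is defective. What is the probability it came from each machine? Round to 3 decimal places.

M5 0.021, M2 0.764, M3 0.042, M6 0.011, M1 0.162

Compute prior × likelihood for every hypothesis:
  M5: 0.23 × 0.02 = 0.0046
  M2: 0.55 × 0.304 = 0.1672
  M3: 0.07 × 0.13 = 0.0091
  M6: 0.06 × 0.04 = 0.0024
  M1: 0.09 × 0.394 = 0.03546
Total = 0.21876.
P(M5 | defective) = 0.0046/0.21876 ≈ 0.021
P(M2 | defective) = 0.1672/0.21876 ≈ 0.764
P(M3 | defective) = 0.0091/0.21876 ≈ 0.042
P(M6 | defective) = 0.0024/0.21876 ≈ 0.011
P(M1 | defective) = 0.03546/0.21876 ≈ 0.162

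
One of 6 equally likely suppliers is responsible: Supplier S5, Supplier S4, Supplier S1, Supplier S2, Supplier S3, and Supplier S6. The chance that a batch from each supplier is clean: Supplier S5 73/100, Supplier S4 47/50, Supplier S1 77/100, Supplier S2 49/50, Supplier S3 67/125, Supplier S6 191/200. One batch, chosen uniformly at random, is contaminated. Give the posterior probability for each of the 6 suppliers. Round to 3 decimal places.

Supplier S5 0.248, Supplier S4 0.055, Supplier S1 0.211, Supplier S2 0.018, Supplier S3 0.426, Supplier S6 0.041

Taking complements, P(contaminated | each) = Supplier S5 0.27, Supplier S4 0.06, Supplier S1 0.23, Supplier S2 0.02, Supplier S3 0.464, Supplier S6 0.045.
With a uniform prior (1/6 each), posterior ∝ likelihood:
  Supplier S5: 0.27
  Supplier S4: 0.06
  Supplier S1: 0.23
  Supplier S2: 0.02
  Supplier S3: 0.464
  Supplier S6: 0.045
Total = 1.089.
P(Supplier S5 | contaminated) = 0.27/1.089 ≈ 0.248
P(Supplier S4 | contaminated) = 0.06/1.089 ≈ 0.055
P(Supplier S1 | contaminated) = 0.23/1.089 ≈ 0.211
P(Supplier S2 | contaminated) = 0.02/1.089 ≈ 0.018
P(Supplier S3 | contaminated) = 0.464/1.089 ≈ 0.426
P(Supplier S6 | contaminated) = 0.045/1.089 ≈ 0.041
(Check: 0.248+0.055+0.211+0.018+0.426+0.041 = 0.999.)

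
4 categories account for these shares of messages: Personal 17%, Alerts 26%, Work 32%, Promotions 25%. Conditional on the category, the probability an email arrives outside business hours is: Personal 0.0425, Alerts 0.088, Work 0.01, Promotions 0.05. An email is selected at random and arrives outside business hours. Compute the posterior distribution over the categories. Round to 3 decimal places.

By Bayes' rule, posterior ∝ prior × likelihood:
  Personal: 0.17 × 0.0425 = 0.007225
  Alerts: 0.26 × 0.088 = 0.02288
  Work: 0.32 × 0.01 = 0.0032
  Promotions: 0.25 × 0.05 = 0.0125
Normalizing constant = 0.045805.
P(Personal | off-hours) = 0.007225/0.045805 ≈ 0.158
P(Alerts | off-hours) = 0.02288/0.045805 ≈ 0.500
P(Work | off-hours) = 0.0032/0.045805 ≈ 0.070
P(Promotions | off-hours) = 0.0125/0.045805 ≈ 0.273

Personal 0.158, Alerts 0.500, Work 0.070, Promotions 0.273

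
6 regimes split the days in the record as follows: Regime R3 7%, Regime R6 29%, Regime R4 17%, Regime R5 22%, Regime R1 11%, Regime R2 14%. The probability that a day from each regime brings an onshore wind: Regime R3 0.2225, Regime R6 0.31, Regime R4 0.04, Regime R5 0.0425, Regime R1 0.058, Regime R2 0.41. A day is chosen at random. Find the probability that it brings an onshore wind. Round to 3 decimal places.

0.185

Prior × likelihood for each hypothesis:
  Regime R3: 0.07 × 0.2225 = 0.015575
  Regime R6: 0.29 × 0.31 = 0.0899
  Regime R4: 0.17 × 0.04 = 0.0068
  Regime R5: 0.22 × 0.0425 = 0.00935
  Regime R1: 0.11 × 0.058 = 0.00638
  Regime R2: 0.14 × 0.41 = 0.0574
P(onshore) = 0.015575 + 0.0899 + 0.0068 + 0.00935 + 0.00638 + 0.0574 = 0.185405 → 0.185.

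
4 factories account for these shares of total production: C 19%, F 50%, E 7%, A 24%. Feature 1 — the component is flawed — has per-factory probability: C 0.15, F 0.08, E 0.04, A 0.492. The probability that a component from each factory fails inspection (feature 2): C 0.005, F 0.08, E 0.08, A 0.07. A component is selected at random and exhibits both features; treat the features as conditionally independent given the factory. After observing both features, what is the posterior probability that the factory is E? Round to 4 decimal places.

Compute prior × likelihood for every hypothesis:
  C: 0.19 × 0.15 × 0.005 = 0.0001425
  F: 0.5 × 0.08 × 0.08 = 0.0032
  E: 0.07 × 0.04 × 0.08 = 0.000224
  A: 0.24 × 0.492 × 0.07 = 0.0082656
Sum = 0.0118321.
P(E | evidence) = 0.000224 / 0.0118321 ≈ 0.0189.

0.0189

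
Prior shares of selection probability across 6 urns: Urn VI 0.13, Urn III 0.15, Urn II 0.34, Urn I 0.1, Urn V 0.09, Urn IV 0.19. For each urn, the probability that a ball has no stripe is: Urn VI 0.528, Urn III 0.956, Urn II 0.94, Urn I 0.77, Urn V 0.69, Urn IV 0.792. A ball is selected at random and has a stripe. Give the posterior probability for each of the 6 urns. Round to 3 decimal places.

Urn VI 0.343, Urn III 0.037, Urn II 0.114, Urn I 0.129, Urn V 0.156, Urn IV 0.221

Taking complements, P(striped | each) = Urn VI 0.472, Urn III 0.044, Urn II 0.06, Urn I 0.23, Urn V 0.31, Urn IV 0.208.
Unnormalized posteriors (prior × likelihood):
  Urn VI: 0.13 × 0.472 = 0.06136
  Urn III: 0.15 × 0.044 = 0.0066
  Urn II: 0.34 × 0.06 = 0.0204
  Urn I: 0.1 × 0.23 = 0.023
  Urn V: 0.09 × 0.31 = 0.0279
  Urn IV: 0.19 × 0.208 = 0.03952
Sum = 0.17878.
P(Urn VI | striped) = 0.06136/0.17878 ≈ 0.343
P(Urn III | striped) = 0.0066/0.17878 ≈ 0.037
P(Urn II | striped) = 0.0204/0.17878 ≈ 0.114
P(Urn I | striped) = 0.023/0.17878 ≈ 0.129
P(Urn V | striped) = 0.0279/0.17878 ≈ 0.156
P(Urn IV | striped) = 0.03952/0.17878 ≈ 0.221
(Check: 0.343+0.037+0.114+0.129+0.156+0.221 = 1.000.)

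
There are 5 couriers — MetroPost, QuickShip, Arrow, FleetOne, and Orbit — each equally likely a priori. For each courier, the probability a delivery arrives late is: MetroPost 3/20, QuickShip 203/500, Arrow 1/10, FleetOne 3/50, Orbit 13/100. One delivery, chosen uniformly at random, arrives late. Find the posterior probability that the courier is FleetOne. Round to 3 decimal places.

Since the prior is uniform, the posterior is proportional to the likelihood:
  MetroPost: 0.15
  QuickShip: 0.406
  Arrow: 0.1
  FleetOne: 0.06
  Orbit: 0.13
Total = 0.846.
P(FleetOne | evidence) = 0.06 / 0.846 ≈ 0.071.

0.071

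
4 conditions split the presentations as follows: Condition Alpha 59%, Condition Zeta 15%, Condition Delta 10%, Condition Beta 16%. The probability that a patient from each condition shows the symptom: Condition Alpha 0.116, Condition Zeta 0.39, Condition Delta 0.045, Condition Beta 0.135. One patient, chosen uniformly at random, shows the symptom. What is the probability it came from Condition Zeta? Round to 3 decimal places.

0.382

Compute prior × likelihood for every hypothesis:
  Condition Alpha: 0.59 × 0.116 = 0.06844
  Condition Zeta: 0.15 × 0.39 = 0.0585
  Condition Delta: 0.1 × 0.045 = 0.0045
  Condition Beta: 0.16 × 0.135 = 0.0216
Sum = 0.15304.
P(Condition Zeta | evidence) = 0.0585 / 0.15304 ≈ 0.382.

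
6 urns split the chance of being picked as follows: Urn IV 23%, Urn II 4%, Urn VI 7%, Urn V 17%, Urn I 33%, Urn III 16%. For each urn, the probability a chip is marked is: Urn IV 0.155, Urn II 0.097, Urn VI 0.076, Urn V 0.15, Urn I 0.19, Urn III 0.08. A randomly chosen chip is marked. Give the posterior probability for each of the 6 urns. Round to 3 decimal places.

Compute prior × likelihood for every hypothesis:
  Urn IV: 0.23 × 0.155 = 0.03565
  Urn II: 0.04 × 0.097 = 0.00388
  Urn VI: 0.07 × 0.076 = 0.00532
  Urn V: 0.17 × 0.15 = 0.0255
  Urn I: 0.33 × 0.19 = 0.0627
  Urn III: 0.16 × 0.08 = 0.0128
Total = 0.14585.
P(Urn IV | marked) = 0.03565/0.14585 ≈ 0.244
P(Urn II | marked) = 0.00388/0.14585 ≈ 0.027
P(Urn VI | marked) = 0.00532/0.14585 ≈ 0.036
P(Urn V | marked) = 0.0255/0.14585 ≈ 0.175
P(Urn I | marked) = 0.0627/0.14585 ≈ 0.430
P(Urn III | marked) = 0.0128/0.14585 ≈ 0.088

Urn IV 0.244, Urn II 0.027, Urn VI 0.036, Urn V 0.175, Urn I 0.430, Urn III 0.088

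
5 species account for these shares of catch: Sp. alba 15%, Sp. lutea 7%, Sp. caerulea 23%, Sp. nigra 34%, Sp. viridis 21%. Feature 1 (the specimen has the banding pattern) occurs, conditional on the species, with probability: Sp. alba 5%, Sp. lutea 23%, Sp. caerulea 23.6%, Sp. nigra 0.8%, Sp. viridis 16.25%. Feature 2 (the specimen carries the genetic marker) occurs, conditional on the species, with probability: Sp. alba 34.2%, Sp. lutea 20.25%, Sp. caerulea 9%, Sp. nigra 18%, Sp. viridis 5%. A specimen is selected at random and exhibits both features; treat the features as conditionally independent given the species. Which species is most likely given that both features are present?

By Bayes' rule, posterior ∝ prior × likelihood:
  Sp. alba: 0.15 × 0.05 × 0.342 = 0.002565
  Sp. lutea: 0.07 × 0.23 × 0.2025 = 0.00326025
  Sp. caerulea: 0.23 × 0.236 × 0.09 = 0.0048852
  Sp. nigra: 0.34 × 0.008 × 0.18 = 0.0004896
  Sp. viridis: 0.21 × 0.1625 × 0.05 = 0.00170625
Sum = 0.0129063.
Largest term belongs to Sp. caerulea, so Sp. caerulea is most probable.

Sp. caerulea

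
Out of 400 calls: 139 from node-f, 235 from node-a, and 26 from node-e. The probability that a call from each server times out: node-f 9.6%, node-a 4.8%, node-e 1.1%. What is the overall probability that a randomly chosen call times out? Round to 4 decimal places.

By Bayes' rule, posterior ∝ prior × likelihood:
  node-f: 0.3475 × 0.096 = 0.03336
  node-a: 0.5875 × 0.048 = 0.0282
  node-e: 0.065 × 0.011 = 0.000715
P(timeout) = 0.03336 + 0.0282 + 0.000715 = 0.062275 → 0.0623.

0.0623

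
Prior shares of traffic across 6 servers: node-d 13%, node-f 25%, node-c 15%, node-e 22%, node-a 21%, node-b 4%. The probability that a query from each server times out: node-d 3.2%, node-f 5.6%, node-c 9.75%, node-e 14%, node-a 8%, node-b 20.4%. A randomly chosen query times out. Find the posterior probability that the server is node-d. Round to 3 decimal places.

0.047

Unnormalized posteriors (prior × likelihood):
  node-d: 0.13 × 0.032 = 0.00416
  node-f: 0.25 × 0.056 = 0.014
  node-c: 0.15 × 0.0975 = 0.014625
  node-e: 0.22 × 0.14 = 0.0308
  node-a: 0.21 × 0.08 = 0.0168
  node-b: 0.04 × 0.204 = 0.00816
Sum = 0.088545.
P(node-d | evidence) = 0.00416 / 0.088545 ≈ 0.047.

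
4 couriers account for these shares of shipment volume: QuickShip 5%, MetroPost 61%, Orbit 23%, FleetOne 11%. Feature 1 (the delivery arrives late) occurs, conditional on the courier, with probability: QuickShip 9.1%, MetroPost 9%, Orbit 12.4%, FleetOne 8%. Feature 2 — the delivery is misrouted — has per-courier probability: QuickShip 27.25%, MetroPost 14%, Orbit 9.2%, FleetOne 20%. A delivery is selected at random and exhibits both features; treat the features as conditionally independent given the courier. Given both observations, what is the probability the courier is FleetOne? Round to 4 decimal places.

Compute prior × likelihood for every hypothesis:
  QuickShip: 0.05 × 0.091 × 0.2725 = 0.001239875
  MetroPost: 0.61 × 0.09 × 0.14 = 0.007686
  Orbit: 0.23 × 0.124 × 0.092 = 0.00262384
  FleetOne: 0.11 × 0.08 × 0.2 = 0.00176
Total = 0.013309715.
P(FleetOne | evidence) = 0.00176 / 0.013309715 ≈ 0.1322.

0.1322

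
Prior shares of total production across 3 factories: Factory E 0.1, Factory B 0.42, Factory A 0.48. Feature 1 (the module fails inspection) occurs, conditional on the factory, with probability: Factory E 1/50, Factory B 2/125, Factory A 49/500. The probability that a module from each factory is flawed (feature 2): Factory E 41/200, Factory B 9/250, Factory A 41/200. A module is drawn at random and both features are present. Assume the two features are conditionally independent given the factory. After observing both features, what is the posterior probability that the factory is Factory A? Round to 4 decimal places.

Compute prior × likelihood for every hypothesis:
  Factory E: 0.1 × 0.02 × 0.205 = 0.00041
  Factory B: 0.42 × 0.016 × 0.036 = 0.00024192
  Factory A: 0.48 × 0.098 × 0.205 = 0.0096432
Sum = 0.01029512.
P(Factory A | evidence) = 0.0096432 / 0.01029512 ≈ 0.9367.

0.9367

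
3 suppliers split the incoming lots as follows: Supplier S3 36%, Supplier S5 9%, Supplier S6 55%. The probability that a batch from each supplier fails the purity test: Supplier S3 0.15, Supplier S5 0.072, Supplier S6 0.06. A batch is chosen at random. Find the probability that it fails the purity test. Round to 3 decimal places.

Compute prior × likelihood for every hypothesis:
  Supplier S3: 0.36 × 0.15 = 0.054
  Supplier S5: 0.09 × 0.072 = 0.00648
  Supplier S6: 0.55 × 0.06 = 0.033
P(off-spec) = 0.054 + 0.00648 + 0.033 = 0.09348 → 0.093.

0.093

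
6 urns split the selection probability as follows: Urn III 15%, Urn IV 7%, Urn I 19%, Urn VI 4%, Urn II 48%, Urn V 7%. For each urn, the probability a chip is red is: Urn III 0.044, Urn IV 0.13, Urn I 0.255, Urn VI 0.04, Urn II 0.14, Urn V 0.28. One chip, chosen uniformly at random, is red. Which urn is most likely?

Urn II

By Bayes' rule, posterior ∝ prior × likelihood:
  Urn III: 0.15 × 0.044 = 0.0066
  Urn IV: 0.07 × 0.13 = 0.0091
  Urn I: 0.19 × 0.255 = 0.04845
  Urn VI: 0.04 × 0.04 = 0.0016
  Urn II: 0.48 × 0.14 = 0.0672
  Urn V: 0.07 × 0.28 = 0.0196
Normalizing constant = 0.15255.
Largest term belongs to Urn II, so Urn II is most probable.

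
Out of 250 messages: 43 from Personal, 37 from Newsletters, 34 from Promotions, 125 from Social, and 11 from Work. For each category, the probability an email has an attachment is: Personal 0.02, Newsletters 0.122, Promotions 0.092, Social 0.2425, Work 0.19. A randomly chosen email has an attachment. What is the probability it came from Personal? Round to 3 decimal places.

0.021

Unnormalized posteriors (prior × likelihood):
  Personal: 0.172 × 0.02 = 0.00344
  Newsletters: 0.148 × 0.122 = 0.018056
  Promotions: 0.136 × 0.092 = 0.012512
  Social: 0.5 × 0.2425 = 0.12125
  Work: 0.044 × 0.19 = 0.00836
Sum = 0.163618.
P(Personal | evidence) = 0.00344 / 0.163618 ≈ 0.021.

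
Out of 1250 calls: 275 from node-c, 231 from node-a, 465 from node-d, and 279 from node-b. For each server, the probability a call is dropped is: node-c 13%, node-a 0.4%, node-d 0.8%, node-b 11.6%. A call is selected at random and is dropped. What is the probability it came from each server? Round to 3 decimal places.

Unnormalized posteriors (prior × likelihood):
  node-c: 0.22 × 0.13 = 0.0286
  node-a: 0.1848 × 0.004 = 0.0007392
  node-d: 0.372 × 0.008 = 0.002976
  node-b: 0.2232 × 0.116 = 0.0258912
Total = 0.0582064.
P(node-c | dropped) = 0.0286/0.0582064 ≈ 0.491
P(node-a | dropped) = 0.0007392/0.0582064 ≈ 0.013
P(node-d | dropped) = 0.002976/0.0582064 ≈ 0.051
P(node-b | dropped) = 0.0258912/0.0582064 ≈ 0.445

node-c 0.491, node-a 0.013, node-d 0.051, node-b 0.445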